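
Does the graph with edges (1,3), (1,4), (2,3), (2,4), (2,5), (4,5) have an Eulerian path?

Step 1: Find the degree of each vertex:
  deg(1) = 2
  deg(2) = 3
  deg(3) = 2
  deg(4) = 3
  deg(5) = 2

Step 2: Count vertices with odd degree:
  Odd-degree vertices: 2, 4 (2 total)

Step 3: Apply Euler's theorem:
  - Eulerian circuit exists iff graph is connected and all vertices have even degree
  - Eulerian path exists iff graph is connected and has 0 or 2 odd-degree vertices

Graph is connected with exactly 2 odd-degree vertices (2, 4).
Eulerian path exists (starting and ending at the odd-degree vertices), but no Eulerian circuit.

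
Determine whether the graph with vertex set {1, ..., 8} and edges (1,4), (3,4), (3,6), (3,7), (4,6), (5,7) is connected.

Step 1: Build adjacency list from edges:
  1: 4
  2: (none)
  3: 4, 6, 7
  4: 1, 3, 6
  5: 7
  6: 3, 4
  7: 3, 5
  8: (none)

Step 2: Run BFS/DFS from vertex 1:
  Visited: {1, 4, 3, 6, 7, 5}
  Reached 6 of 8 vertices

Step 3: Only 6 of 8 vertices reached. Graph is disconnected.
Connected components: {1, 3, 4, 5, 6, 7}, {2}, {8}
Answer: No, the graph is not connected (3 components).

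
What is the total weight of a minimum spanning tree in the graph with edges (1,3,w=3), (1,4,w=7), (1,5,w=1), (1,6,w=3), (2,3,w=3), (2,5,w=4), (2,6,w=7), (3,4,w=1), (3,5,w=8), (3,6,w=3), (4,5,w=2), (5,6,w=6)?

Apply Kruskal's algorithm (sort edges by weight, add if no cycle):

Sorted edges by weight:
  (1,5) w=1
  (3,4) w=1
  (4,5) w=2
  (1,3) w=3
  (1,6) w=3
  (2,3) w=3
  (3,6) w=3
  (2,5) w=4
  (5,6) w=6
  (1,4) w=7
  (2,6) w=7
  (3,5) w=8

Add edge (1,5) w=1 -- no cycle. Running total: 1
Add edge (3,4) w=1 -- no cycle. Running total: 2
Add edge (4,5) w=2 -- no cycle. Running total: 4
Skip edge (1,3) w=3 -- would create cycle
Add edge (1,6) w=3 -- no cycle. Running total: 7
Add edge (2,3) w=3 -- no cycle. Running total: 10

MST edges: (1,5,w=1), (3,4,w=1), (4,5,w=2), (1,6,w=3), (2,3,w=3)
Total MST weight: 1 + 1 + 2 + 3 + 3 = 10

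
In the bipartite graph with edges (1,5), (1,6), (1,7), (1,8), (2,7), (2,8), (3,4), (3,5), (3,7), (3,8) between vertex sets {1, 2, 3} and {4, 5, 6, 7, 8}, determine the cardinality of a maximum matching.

Step 1: List the neighbors of each left vertex:
  1: 5, 6, 7, 8
  2: 7, 8
  3: 4, 5, 7, 8

Step 2: Greedily match left vertices, then look for augmenting paths:
  Match 1 -- 5
  Match 2 -- 7
  Match 3 -- 4
  No augmenting path remains.

Step 3: Verify this is maximum:
  Matching size 3 = min(|L|, |R|) = min(3, 5), which is an upper bound, so this matching is maximum.

Maximum matching: {(1,5), (2,7), (3,4)}
Size: 3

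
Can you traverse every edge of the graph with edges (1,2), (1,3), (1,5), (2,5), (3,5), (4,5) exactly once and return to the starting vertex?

Step 1: Find the degree of each vertex:
  deg(1) = 3
  deg(2) = 2
  deg(3) = 2
  deg(4) = 1
  deg(5) = 4

Step 2: Count vertices with odd degree:
  Odd-degree vertices: 1, 4 (2 total)

Step 3: Apply Euler's theorem:
  - Eulerian circuit exists iff graph is connected and all vertices have even degree
  - Eulerian path exists iff graph is connected and has 0 or 2 odd-degree vertices

Graph is connected with exactly 2 odd-degree vertices (1, 4).
Eulerian path exists (starting and ending at the odd-degree vertices), but no Eulerian circuit.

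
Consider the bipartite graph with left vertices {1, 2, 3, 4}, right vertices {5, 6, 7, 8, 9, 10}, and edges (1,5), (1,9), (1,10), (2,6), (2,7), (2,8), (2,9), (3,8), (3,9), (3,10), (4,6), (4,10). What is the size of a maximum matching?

Step 1: List the neighbors of each left vertex:
  1: 5, 9, 10
  2: 6, 7, 8, 9
  3: 8, 9, 10
  4: 6, 10

Step 2: Greedily match left vertices, then look for augmenting paths:
  Match 1 -- 5
  Match 2 -- 6
  Match 3 -- 8
  Match 4 -- 10
  No augmenting path remains.

Step 3: Verify this is maximum:
  Matching size 4 = min(|L|, |R|) = min(4, 6), which is an upper bound, so this matching is maximum.

Maximum matching: {(1,5), (2,6), (3,8), (4,10)}
Size: 4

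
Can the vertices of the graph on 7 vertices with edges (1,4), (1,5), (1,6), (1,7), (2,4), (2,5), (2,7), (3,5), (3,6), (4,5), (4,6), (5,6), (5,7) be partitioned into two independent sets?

Step 1: Attempt 2-coloring using BFS:
  Start at vertex 1, assign color 0
  Color vertex 4 with color 1 (neighbor of 1)
  Color vertex 5 with color 1 (neighbor of 1)
  Color vertex 6 with color 1 (neighbor of 1)
  Color vertex 7 with color 1 (neighbor of 1)
  Color vertex 2 with color 0 (neighbor of 4)

Step 2: Conflict found! Vertices 4 and 5 are adjacent but have the same color.
This means the graph contains an odd cycle.

The graph is NOT bipartite.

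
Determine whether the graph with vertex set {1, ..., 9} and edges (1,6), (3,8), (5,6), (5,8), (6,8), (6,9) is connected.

Step 1: Build adjacency list from edges:
  1: 6
  2: (none)
  3: 8
  4: (none)
  5: 6, 8
  6: 1, 5, 8, 9
  7: (none)
  8: 3, 5, 6
  9: 6

Step 2: Run BFS/DFS from vertex 1:
  Visited: {1, 6, 5, 8, 9, 3}
  Reached 6 of 9 vertices

Step 3: Only 6 of 9 vertices reached. Graph is disconnected.
Connected components: {1, 3, 5, 6, 8, 9}, {2}, {4}, {7}
Answer: No, the graph is not connected (4 components).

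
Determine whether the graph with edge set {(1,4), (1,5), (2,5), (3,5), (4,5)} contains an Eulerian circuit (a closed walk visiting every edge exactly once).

Step 1: Find the degree of each vertex:
  deg(1) = 2
  deg(2) = 1
  deg(3) = 1
  deg(4) = 2
  deg(5) = 4

Step 2: Count vertices with odd degree:
  Odd-degree vertices: 2, 3 (2 total)

Step 3: Apply Euler's theorem:
  - Eulerian circuit exists iff graph is connected and all vertices have even degree
  - Eulerian path exists iff graph is connected and has 0 or 2 odd-degree vertices

Graph is connected with exactly 2 odd-degree vertices (2, 3).
Eulerian path exists (starting and ending at the odd-degree vertices), but no Eulerian circuit.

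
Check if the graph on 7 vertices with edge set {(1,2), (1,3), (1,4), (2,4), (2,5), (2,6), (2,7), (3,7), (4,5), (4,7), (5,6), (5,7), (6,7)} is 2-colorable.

Step 1: Attempt 2-coloring using BFS:
  Start at vertex 1, assign color 0
  Color vertex 2 with color 1 (neighbor of 1)
  Color vertex 3 with color 1 (neighbor of 1)
  Color vertex 4 with color 1 (neighbor of 1)

Step 2: Conflict found! Vertices 2 and 4 are adjacent but have the same color.
This means the graph contains an odd cycle.

The graph is NOT bipartite.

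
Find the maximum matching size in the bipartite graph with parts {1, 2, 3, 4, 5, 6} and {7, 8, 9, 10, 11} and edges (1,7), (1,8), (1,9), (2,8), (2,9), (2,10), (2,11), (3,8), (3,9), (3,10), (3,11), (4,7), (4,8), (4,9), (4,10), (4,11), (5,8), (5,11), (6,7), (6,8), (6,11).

Step 1: List the neighbors of each left vertex:
  1: 7, 8, 9
  2: 8, 9, 10, 11
  3: 8, 9, 10, 11
  4: 7, 8, 9, 10, 11
  5: 8, 11
  6: 7, 8, 11

Step 2: Greedily match left vertices, then look for augmenting paths:
  Match 1 -- 7
  Match 2 -- 8
  Match 3 -- 9
  Match 4 -- 10
  Match 5 -- 11
  No augmenting path remains.

Step 3: Verify this is maximum:
  Matching size 5 = min(|L|, |R|) = min(6, 5), which is an upper bound, so this matching is maximum.

Maximum matching: {(1,7), (2,8), (3,9), (4,10), (5,11)}
Size: 5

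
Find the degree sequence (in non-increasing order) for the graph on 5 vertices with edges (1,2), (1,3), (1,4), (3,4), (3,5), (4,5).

Step 1: Count edges incident to each vertex:
  deg(1) = 3 (neighbors: 2, 3, 4)
  deg(2) = 1 (neighbors: 1)
  deg(3) = 3 (neighbors: 1, 4, 5)
  deg(4) = 3 (neighbors: 1, 3, 5)
  deg(5) = 2 (neighbors: 3, 4)

Step 2: Sort degrees in non-increasing order:
  Degrees: [3, 1, 3, 3, 2] -> sorted: [3, 3, 3, 2, 1]

Degree sequence: [3, 3, 3, 2, 1]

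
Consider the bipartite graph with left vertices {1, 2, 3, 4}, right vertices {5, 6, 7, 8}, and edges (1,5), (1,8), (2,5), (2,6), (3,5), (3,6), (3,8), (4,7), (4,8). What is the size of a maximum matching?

Step 1: List the neighbors of each left vertex:
  1: 5, 8
  2: 5, 6
  3: 5, 6, 8
  4: 7, 8

Step 2: Greedily match left vertices, then look for augmenting paths:
  Match 1 -- 5
  Match 2 -- 6
  Match 3 -- 8
  Match 4 -- 7
  No augmenting path remains.

Step 3: Verify this is maximum:
  Matching size 4 = min(|L|, |R|) = min(4, 4), which is an upper bound, so this matching is maximum.

Maximum matching: {(1,5), (2,6), (3,8), (4,7)}
Size: 4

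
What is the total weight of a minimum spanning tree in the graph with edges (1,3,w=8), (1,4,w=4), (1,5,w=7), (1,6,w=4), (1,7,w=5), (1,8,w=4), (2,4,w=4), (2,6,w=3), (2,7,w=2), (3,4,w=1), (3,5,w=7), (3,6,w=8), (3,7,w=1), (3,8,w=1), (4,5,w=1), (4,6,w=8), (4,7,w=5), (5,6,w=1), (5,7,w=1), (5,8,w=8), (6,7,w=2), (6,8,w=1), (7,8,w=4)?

Apply Kruskal's algorithm (sort edges by weight, add if no cycle):

Sorted edges by weight:
  (3,7) w=1
  (3,4) w=1
  (3,8) w=1
  (4,5) w=1
  (5,6) w=1
  (5,7) w=1
  (6,8) w=1
  (2,7) w=2
  (6,7) w=2
  (2,6) w=3
  (1,8) w=4
  (1,4) w=4
  (1,6) w=4
  (2,4) w=4
  (7,8) w=4
  (1,7) w=5
  (4,7) w=5
  (1,5) w=7
  (3,5) w=7
  (1,3) w=8
  (3,6) w=8
  (4,6) w=8
  (5,8) w=8

Add edge (3,7) w=1 -- no cycle. Running total: 1
Add edge (3,4) w=1 -- no cycle. Running total: 2
Add edge (3,8) w=1 -- no cycle. Running total: 3
Add edge (4,5) w=1 -- no cycle. Running total: 4
Add edge (5,6) w=1 -- no cycle. Running total: 5
Skip edge (5,7) w=1 -- would create cycle
Skip edge (6,8) w=1 -- would create cycle
Add edge (2,7) w=2 -- no cycle. Running total: 7
Skip edge (6,7) w=2 -- would create cycle
Skip edge (2,6) w=3 -- would create cycle
Add edge (1,8) w=4 -- no cycle. Running total: 11

MST edges: (3,7,w=1), (3,4,w=1), (3,8,w=1), (4,5,w=1), (5,6,w=1), (2,7,w=2), (1,8,w=4)
Total MST weight: 1 + 1 + 1 + 1 + 1 + 2 + 4 = 11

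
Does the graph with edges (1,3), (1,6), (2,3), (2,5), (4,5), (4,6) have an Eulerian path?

Step 1: Find the degree of each vertex:
  deg(1) = 2
  deg(2) = 2
  deg(3) = 2
  deg(4) = 2
  deg(5) = 2
  deg(6) = 2

Step 2: Count vertices with odd degree:
  All vertices have even degree (0 odd-degree vertices)

Step 3: Apply Euler's theorem:
  - Eulerian circuit exists iff graph is connected and all vertices have even degree
  - Eulerian path exists iff graph is connected and has 0 or 2 odd-degree vertices

Graph is connected with 0 odd-degree vertices.
Both Eulerian circuit and Eulerian path exist.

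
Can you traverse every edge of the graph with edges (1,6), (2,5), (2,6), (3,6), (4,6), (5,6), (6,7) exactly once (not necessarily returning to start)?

Step 1: Find the degree of each vertex:
  deg(1) = 1
  deg(2) = 2
  deg(3) = 1
  deg(4) = 1
  deg(5) = 2
  deg(6) = 6
  deg(7) = 1

Step 2: Count vertices with odd degree:
  Odd-degree vertices: 1, 3, 4, 7 (4 total)

Step 3: Apply Euler's theorem:
  - Eulerian circuit exists iff graph is connected and all vertices have even degree
  - Eulerian path exists iff graph is connected and has 0 or 2 odd-degree vertices

Graph has 4 odd-degree vertices (need 0 or 2).
Neither Eulerian path nor Eulerian circuit exists.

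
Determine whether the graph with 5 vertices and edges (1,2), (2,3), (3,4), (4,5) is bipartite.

Step 1: Attempt 2-coloring using BFS:
  Start at vertex 1, assign color 0
  Color vertex 2 with color 1 (neighbor of 1)
  Color vertex 3 with color 0 (neighbor of 2)
  Color vertex 4 with color 1 (neighbor of 3)
  Color vertex 5 with color 0 (neighbor of 4)

Step 2: 2-coloring succeeded. No conflicts found.
  Set A (color 0): {1, 3, 5}
  Set B (color 1): {2, 4}

The graph is bipartite with partition {1, 3, 5}, {2, 4}.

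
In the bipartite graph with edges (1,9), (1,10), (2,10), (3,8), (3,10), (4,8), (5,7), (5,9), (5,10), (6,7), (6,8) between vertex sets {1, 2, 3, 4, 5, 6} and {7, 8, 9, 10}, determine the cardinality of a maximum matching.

Step 1: List the neighbors of each left vertex:
  1: 9, 10
  2: 10
  3: 8, 10
  4: 8
  5: 7, 9, 10
  6: 7, 8

Step 2: Greedily match left vertices, then look for augmenting paths:
  Match 1 -- 9
  Match 2 -- 10
  Match 3 -- 8
  Match 5 -- 7
  No augmenting path remains.

Step 3: Verify this is maximum:
  Matching size 4 = min(|L|, |R|) = min(6, 4), which is an upper bound, so this matching is maximum.

Maximum matching: {(1,9), (2,10), (3,8), (5,7)}
Size: 4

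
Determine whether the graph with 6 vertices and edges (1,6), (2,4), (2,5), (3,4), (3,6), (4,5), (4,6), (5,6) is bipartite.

Step 1: Attempt 2-coloring using BFS:
  Start at vertex 1, assign color 0
  Color vertex 6 with color 1 (neighbor of 1)
  Color vertex 3 with color 0 (neighbor of 6)
  Color vertex 4 with color 0 (neighbor of 6)
  Color vertex 5 with color 0 (neighbor of 6)

Step 2: Conflict found! Vertices 3 and 4 are adjacent but have the same color.
This means the graph contains an odd cycle.

The graph is NOT bipartite.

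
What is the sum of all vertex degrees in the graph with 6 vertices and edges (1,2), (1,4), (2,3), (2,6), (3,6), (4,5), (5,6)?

Step 1: Count edges incident to each vertex:
  deg(1) = 2 (neighbors: 2, 4)
  deg(2) = 3 (neighbors: 1, 3, 6)
  deg(3) = 2 (neighbors: 2, 6)
  deg(4) = 2 (neighbors: 1, 5)
  deg(5) = 2 (neighbors: 4, 6)
  deg(6) = 3 (neighbors: 2, 3, 5)

Step 2: Sum all degrees:
  2 + 3 + 2 + 2 + 2 + 3 = 14

Verification: sum of degrees = 2 * |E| = 2 * 7 = 14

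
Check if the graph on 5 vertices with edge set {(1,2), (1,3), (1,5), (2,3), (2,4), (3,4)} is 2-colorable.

Step 1: Attempt 2-coloring using BFS:
  Start at vertex 1, assign color 0
  Color vertex 2 with color 1 (neighbor of 1)
  Color vertex 3 with color 1 (neighbor of 1)
  Color vertex 5 with color 1 (neighbor of 1)

Step 2: Conflict found! Vertices 2 and 3 are adjacent but have the same color.
This means the graph contains an odd cycle.

The graph is NOT bipartite.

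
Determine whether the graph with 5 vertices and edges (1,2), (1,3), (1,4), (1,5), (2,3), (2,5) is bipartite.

Step 1: Attempt 2-coloring using BFS:
  Start at vertex 1, assign color 0
  Color vertex 2 with color 1 (neighbor of 1)
  Color vertex 3 with color 1 (neighbor of 1)
  Color vertex 4 with color 1 (neighbor of 1)
  Color vertex 5 with color 1 (neighbor of 1)

Step 2: Conflict found! Vertices 2 and 3 are adjacent but have the same color.
This means the graph contains an odd cycle.

The graph is NOT bipartite.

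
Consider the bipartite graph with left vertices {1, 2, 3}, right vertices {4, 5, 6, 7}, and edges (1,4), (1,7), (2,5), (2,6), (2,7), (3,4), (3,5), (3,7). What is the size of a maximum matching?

Step 1: List the neighbors of each left vertex:
  1: 4, 7
  2: 5, 6, 7
  3: 4, 5, 7

Step 2: Greedily match left vertices, then look for augmenting paths:
  Match 1 -- 4
  Match 2 -- 5
  Match 3 -- 7
  No augmenting path remains.

Step 3: Verify this is maximum:
  Matching size 3 = min(|L|, |R|) = min(3, 4), which is an upper bound, so this matching is maximum.

Maximum matching: {(1,4), (2,5), (3,7)}
Size: 3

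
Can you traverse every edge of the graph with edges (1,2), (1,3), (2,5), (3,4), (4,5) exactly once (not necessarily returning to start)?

Step 1: Find the degree of each vertex:
  deg(1) = 2
  deg(2) = 2
  deg(3) = 2
  deg(4) = 2
  deg(5) = 2

Step 2: Count vertices with odd degree:
  All vertices have even degree (0 odd-degree vertices)

Step 3: Apply Euler's theorem:
  - Eulerian circuit exists iff graph is connected and all vertices have even degree
  - Eulerian path exists iff graph is connected and has 0 or 2 odd-degree vertices

Graph is connected with 0 odd-degree vertices.
Both Eulerian circuit and Eulerian path exist.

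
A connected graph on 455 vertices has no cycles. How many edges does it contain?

A tree on n vertices always has exactly n - 1 edges.
For n = 455: edges = 455 - 1 = 454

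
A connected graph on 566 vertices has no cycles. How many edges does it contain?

A tree on n vertices always has exactly n - 1 edges.
For n = 566: edges = 566 - 1 = 565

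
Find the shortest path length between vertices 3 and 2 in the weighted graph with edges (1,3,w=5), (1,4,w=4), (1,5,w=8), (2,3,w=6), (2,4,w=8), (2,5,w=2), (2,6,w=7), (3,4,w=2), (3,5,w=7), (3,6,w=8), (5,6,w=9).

Step 1: Build adjacency list with weights:
  1: 3(w=5), 4(w=4), 5(w=8)
  2: 3(w=6), 4(w=8), 5(w=2), 6(w=7)
  3: 1(w=5), 2(w=6), 4(w=2), 5(w=7), 6(w=8)
  4: 1(w=4), 2(w=8), 3(w=2)
  5: 1(w=8), 2(w=2), 3(w=7), 6(w=9)
  6: 2(w=7), 3(w=8), 5(w=9)

Step 2: Apply Dijkstra's algorithm from vertex 3:
  Visit vertex 3 (distance=0)
    Update dist[1] = 5
    Update dist[2] = 6
    Update dist[4] = 2
    Update dist[5] = 7
    Update dist[6] = 8
  Visit vertex 4 (distance=2)
  Visit vertex 1 (distance=5)
  Visit vertex 2 (distance=6)

Step 3: Shortest path: 3 -> 2
Total weight: 6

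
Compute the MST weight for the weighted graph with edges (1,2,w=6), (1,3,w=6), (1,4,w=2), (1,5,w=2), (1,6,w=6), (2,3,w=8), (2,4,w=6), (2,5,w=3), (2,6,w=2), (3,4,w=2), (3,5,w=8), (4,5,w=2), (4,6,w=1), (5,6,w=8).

Apply Kruskal's algorithm (sort edges by weight, add if no cycle):

Sorted edges by weight:
  (4,6) w=1
  (1,4) w=2
  (1,5) w=2
  (2,6) w=2
  (3,4) w=2
  (4,5) w=2
  (2,5) w=3
  (1,2) w=6
  (1,3) w=6
  (1,6) w=6
  (2,4) w=6
  (2,3) w=8
  (3,5) w=8
  (5,6) w=8

Add edge (4,6) w=1 -- no cycle. Running total: 1
Add edge (1,4) w=2 -- no cycle. Running total: 3
Add edge (1,5) w=2 -- no cycle. Running total: 5
Add edge (2,6) w=2 -- no cycle. Running total: 7
Add edge (3,4) w=2 -- no cycle. Running total: 9

MST edges: (4,6,w=1), (1,4,w=2), (1,5,w=2), (2,6,w=2), (3,4,w=2)
Total MST weight: 1 + 2 + 2 + 2 + 2 = 9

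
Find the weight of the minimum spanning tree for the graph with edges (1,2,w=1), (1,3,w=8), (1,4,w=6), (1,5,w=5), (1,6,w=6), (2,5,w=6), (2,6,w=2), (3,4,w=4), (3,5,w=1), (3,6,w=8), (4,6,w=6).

Apply Kruskal's algorithm (sort edges by weight, add if no cycle):

Sorted edges by weight:
  (1,2) w=1
  (3,5) w=1
  (2,6) w=2
  (3,4) w=4
  (1,5) w=5
  (1,4) w=6
  (1,6) w=6
  (2,5) w=6
  (4,6) w=6
  (1,3) w=8
  (3,6) w=8

Add edge (1,2) w=1 -- no cycle. Running total: 1
Add edge (3,5) w=1 -- no cycle. Running total: 2
Add edge (2,6) w=2 -- no cycle. Running total: 4
Add edge (3,4) w=4 -- no cycle. Running total: 8
Add edge (1,5) w=5 -- no cycle. Running total: 13

MST edges: (1,2,w=1), (3,5,w=1), (2,6,w=2), (3,4,w=4), (1,5,w=5)
Total MST weight: 1 + 1 + 2 + 4 + 5 = 13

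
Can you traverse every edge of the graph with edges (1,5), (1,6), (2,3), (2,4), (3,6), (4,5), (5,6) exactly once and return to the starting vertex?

Step 1: Find the degree of each vertex:
  deg(1) = 2
  deg(2) = 2
  deg(3) = 2
  deg(4) = 2
  deg(5) = 3
  deg(6) = 3

Step 2: Count vertices with odd degree:
  Odd-degree vertices: 5, 6 (2 total)

Step 3: Apply Euler's theorem:
  - Eulerian circuit exists iff graph is connected and all vertices have even degree
  - Eulerian path exists iff graph is connected and has 0 or 2 odd-degree vertices

Graph is connected with exactly 2 odd-degree vertices (5, 6).
Eulerian path exists (starting and ending at the odd-degree vertices), but no Eulerian circuit.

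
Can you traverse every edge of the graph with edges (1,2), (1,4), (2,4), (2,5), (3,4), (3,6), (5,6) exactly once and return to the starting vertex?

Step 1: Find the degree of each vertex:
  deg(1) = 2
  deg(2) = 3
  deg(3) = 2
  deg(4) = 3
  deg(5) = 2
  deg(6) = 2

Step 2: Count vertices with odd degree:
  Odd-degree vertices: 2, 4 (2 total)

Step 3: Apply Euler's theorem:
  - Eulerian circuit exists iff graph is connected and all vertices have even degree
  - Eulerian path exists iff graph is connected and has 0 or 2 odd-degree vertices

Graph is connected with exactly 2 odd-degree vertices (2, 4).
Eulerian path exists (starting and ending at the odd-degree vertices), but no Eulerian circuit.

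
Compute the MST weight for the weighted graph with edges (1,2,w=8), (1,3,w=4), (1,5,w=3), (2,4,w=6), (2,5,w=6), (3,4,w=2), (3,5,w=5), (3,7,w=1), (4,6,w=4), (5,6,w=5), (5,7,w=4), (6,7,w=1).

Apply Kruskal's algorithm (sort edges by weight, add if no cycle):

Sorted edges by weight:
  (3,7) w=1
  (6,7) w=1
  (3,4) w=2
  (1,5) w=3
  (1,3) w=4
  (4,6) w=4
  (5,7) w=4
  (3,5) w=5
  (5,6) w=5
  (2,5) w=6
  (2,4) w=6
  (1,2) w=8

Add edge (3,7) w=1 -- no cycle. Running total: 1
Add edge (6,7) w=1 -- no cycle. Running total: 2
Add edge (3,4) w=2 -- no cycle. Running total: 4
Add edge (1,5) w=3 -- no cycle. Running total: 7
Add edge (1,3) w=4 -- no cycle. Running total: 11
Skip edge (4,6) w=4 -- would create cycle
Skip edge (5,7) w=4 -- would create cycle
Skip edge (3,5) w=5 -- would create cycle
Skip edge (5,6) w=5 -- would create cycle
Add edge (2,5) w=6 -- no cycle. Running total: 17

MST edges: (3,7,w=1), (6,7,w=1), (3,4,w=2), (1,5,w=3), (1,3,w=4), (2,5,w=6)
Total MST weight: 1 + 1 + 2 + 3 + 4 + 6 = 17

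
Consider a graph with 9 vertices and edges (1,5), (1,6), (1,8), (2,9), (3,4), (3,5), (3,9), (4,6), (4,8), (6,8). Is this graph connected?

Step 1: Build adjacency list from edges:
  1: 5, 6, 8
  2: 9
  3: 4, 5, 9
  4: 3, 6, 8
  5: 1, 3
  6: 1, 4, 8
  7: (none)
  8: 1, 4, 6
  9: 2, 3

Step 2: Run BFS/DFS from vertex 1:
  Visited: {1, 5, 6, 8, 3, 4, 9, 2}
  Reached 8 of 9 vertices

Step 3: Only 8 of 9 vertices reached. Graph is disconnected.
Connected components: {1, 2, 3, 4, 5, 6, 8, 9}, {7}
Answer: No, the graph is not connected (2 components).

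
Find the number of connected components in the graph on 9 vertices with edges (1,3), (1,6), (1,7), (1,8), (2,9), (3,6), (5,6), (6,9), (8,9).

Step 1: Build adjacency list from edges:
  1: 3, 6, 7, 8
  2: 9
  3: 1, 6
  4: (none)
  5: 6
  6: 1, 3, 5, 9
  7: 1
  8: 1, 9
  9: 2, 6, 8

Step 2: Run BFS/DFS from vertex 1:
  Visited: {1, 3, 6, 7, 8, 5, 9, 2}
  Reached 8 of 9 vertices

Step 3: Only 8 of 9 vertices reached. Graph is disconnected.
Connected components: {1, 2, 3, 5, 6, 7, 8, 9}, {4}
Number of connected components: 2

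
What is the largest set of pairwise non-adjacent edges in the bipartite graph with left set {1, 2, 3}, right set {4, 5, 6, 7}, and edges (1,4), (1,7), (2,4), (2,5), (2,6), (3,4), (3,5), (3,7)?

Step 1: List the neighbors of each left vertex:
  1: 4, 7
  2: 4, 5, 6
  3: 4, 5, 7

Step 2: Greedily match left vertices, then look for augmenting paths:
  Match 1 -- 4
  Match 2 -- 5
  Match 3 -- 7
  No augmenting path remains.

Step 3: Verify this is maximum:
  Matching size 3 = min(|L|, |R|) = min(3, 4), which is an upper bound, so this matching is maximum.

Maximum matching: {(1,4), (2,5), (3,7)}
Size: 3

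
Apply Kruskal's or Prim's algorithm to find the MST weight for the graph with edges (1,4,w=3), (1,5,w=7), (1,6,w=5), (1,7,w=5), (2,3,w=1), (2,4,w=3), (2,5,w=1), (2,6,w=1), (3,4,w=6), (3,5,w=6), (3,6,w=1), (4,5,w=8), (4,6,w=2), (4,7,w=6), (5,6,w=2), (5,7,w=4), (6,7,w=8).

Apply Kruskal's algorithm (sort edges by weight, add if no cycle):

Sorted edges by weight:
  (2,6) w=1
  (2,3) w=1
  (2,5) w=1
  (3,6) w=1
  (4,6) w=2
  (5,6) w=2
  (1,4) w=3
  (2,4) w=3
  (5,7) w=4
  (1,6) w=5
  (1,7) w=5
  (3,4) w=6
  (3,5) w=6
  (4,7) w=6
  (1,5) w=7
  (4,5) w=8
  (6,7) w=8

Add edge (2,6) w=1 -- no cycle. Running total: 1
Add edge (2,3) w=1 -- no cycle. Running total: 2
Add edge (2,5) w=1 -- no cycle. Running total: 3
Skip edge (3,6) w=1 -- would create cycle
Add edge (4,6) w=2 -- no cycle. Running total: 5
Skip edge (5,6) w=2 -- would create cycle
Add edge (1,4) w=3 -- no cycle. Running total: 8
Skip edge (2,4) w=3 -- would create cycle
Add edge (5,7) w=4 -- no cycle. Running total: 12

MST edges: (2,6,w=1), (2,3,w=1), (2,5,w=1), (4,6,w=2), (1,4,w=3), (5,7,w=4)
Total MST weight: 1 + 1 + 1 + 2 + 3 + 4 = 12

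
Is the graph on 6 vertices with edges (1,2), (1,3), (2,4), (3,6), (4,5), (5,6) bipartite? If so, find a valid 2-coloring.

Step 1: Attempt 2-coloring using BFS:
  Start at vertex 1, assign color 0
  Color vertex 2 with color 1 (neighbor of 1)
  Color vertex 3 with color 1 (neighbor of 1)
  Color vertex 4 with color 0 (neighbor of 2)
  Color vertex 6 with color 0 (neighbor of 3)
  Color vertex 5 with color 1 (neighbor of 4)

Step 2: 2-coloring succeeded. No conflicts found.
  Set A (color 0): {1, 4, 6}
  Set B (color 1): {2, 3, 5}

The graph is bipartite with partition {1, 4, 6}, {2, 3, 5}.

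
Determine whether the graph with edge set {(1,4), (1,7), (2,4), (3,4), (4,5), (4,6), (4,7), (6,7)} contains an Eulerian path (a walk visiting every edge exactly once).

Step 1: Find the degree of each vertex:
  deg(1) = 2
  deg(2) = 1
  deg(3) = 1
  deg(4) = 6
  deg(5) = 1
  deg(6) = 2
  deg(7) = 3

Step 2: Count vertices with odd degree:
  Odd-degree vertices: 2, 3, 5, 7 (4 total)

Step 3: Apply Euler's theorem:
  - Eulerian circuit exists iff graph is connected and all vertices have even degree
  - Eulerian path exists iff graph is connected and has 0 or 2 odd-degree vertices

Graph has 4 odd-degree vertices (need 0 or 2).
Neither Eulerian path nor Eulerian circuit exists.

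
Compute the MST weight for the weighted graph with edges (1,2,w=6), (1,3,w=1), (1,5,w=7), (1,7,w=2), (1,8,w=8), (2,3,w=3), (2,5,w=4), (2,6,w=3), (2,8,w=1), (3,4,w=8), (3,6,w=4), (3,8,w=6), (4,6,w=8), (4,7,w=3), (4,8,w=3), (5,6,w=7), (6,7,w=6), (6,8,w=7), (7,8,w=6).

Apply Kruskal's algorithm (sort edges by weight, add if no cycle):

Sorted edges by weight:
  (1,3) w=1
  (2,8) w=1
  (1,7) w=2
  (2,3) w=3
  (2,6) w=3
  (4,8) w=3
  (4,7) w=3
  (2,5) w=4
  (3,6) w=4
  (1,2) w=6
  (3,8) w=6
  (6,7) w=6
  (7,8) w=6
  (1,5) w=7
  (5,6) w=7
  (6,8) w=7
  (1,8) w=8
  (3,4) w=8
  (4,6) w=8

Add edge (1,3) w=1 -- no cycle. Running total: 1
Add edge (2,8) w=1 -- no cycle. Running total: 2
Add edge (1,7) w=2 -- no cycle. Running total: 4
Add edge (2,3) w=3 -- no cycle. Running total: 7
Add edge (2,6) w=3 -- no cycle. Running total: 10
Add edge (4,8) w=3 -- no cycle. Running total: 13
Skip edge (4,7) w=3 -- would create cycle
Add edge (2,5) w=4 -- no cycle. Running total: 17

MST edges: (1,3,w=1), (2,8,w=1), (1,7,w=2), (2,3,w=3), (2,6,w=3), (4,8,w=3), (2,5,w=4)
Total MST weight: 1 + 1 + 2 + 3 + 3 + 3 + 4 = 17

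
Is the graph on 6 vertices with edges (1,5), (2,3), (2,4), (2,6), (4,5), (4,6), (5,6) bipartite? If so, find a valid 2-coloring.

Step 1: Attempt 2-coloring using BFS:
  Start at vertex 1, assign color 0
  Color vertex 5 with color 1 (neighbor of 1)
  Color vertex 4 with color 0 (neighbor of 5)
  Color vertex 6 with color 0 (neighbor of 5)
  Color vertex 2 with color 1 (neighbor of 4)

Step 2: Conflict found! Vertices 4 and 6 are adjacent but have the same color.
This means the graph contains an odd cycle.

The graph is NOT bipartite.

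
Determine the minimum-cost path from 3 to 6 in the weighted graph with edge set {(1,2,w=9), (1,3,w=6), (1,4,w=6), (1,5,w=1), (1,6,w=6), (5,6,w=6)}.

Step 1: Build adjacency list with weights:
  1: 2(w=9), 3(w=6), 4(w=6), 5(w=1), 6(w=6)
  2: 1(w=9)
  3: 1(w=6)
  4: 1(w=6)
  5: 1(w=1), 6(w=6)
  6: 1(w=6), 5(w=6)

Step 2: Apply Dijkstra's algorithm from vertex 3:
  Visit vertex 3 (distance=0)
    Update dist[1] = 6
  Visit vertex 1 (distance=6)
    Update dist[2] = 15
    Update dist[4] = 12
    Update dist[5] = 7
    Update dist[6] = 12
  Visit vertex 5 (distance=7)
  Visit vertex 4 (distance=12)
  Visit vertex 6 (distance=12)

Step 3: Shortest path: 3 -> 1 -> 6
Total weight: 6 + 6 = 12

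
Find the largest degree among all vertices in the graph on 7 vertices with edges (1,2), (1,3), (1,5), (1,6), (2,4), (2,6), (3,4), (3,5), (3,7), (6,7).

Step 1: Count edges incident to each vertex:
  deg(1) = 4 (neighbors: 2, 3, 5, 6)
  deg(2) = 3 (neighbors: 1, 4, 6)
  deg(3) = 4 (neighbors: 1, 4, 5, 7)
  deg(4) = 2 (neighbors: 2, 3)
  deg(5) = 2 (neighbors: 1, 3)
  deg(6) = 3 (neighbors: 1, 2, 7)
  deg(7) = 2 (neighbors: 3, 6)

Step 2: Find maximum:
  max(4, 3, 4, 2, 2, 3, 2) = 4 (vertex 1)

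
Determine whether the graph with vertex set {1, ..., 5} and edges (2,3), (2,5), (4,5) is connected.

Step 1: Build adjacency list from edges:
  1: (none)
  2: 3, 5
  3: 2
  4: 5
  5: 2, 4

Step 2: Run BFS/DFS from vertex 1:
  Visited: {1}
  Reached 1 of 5 vertices

Step 3: Only 1 of 5 vertices reached. Graph is disconnected.
Connected components: {1}, {2, 3, 4, 5}
Answer: No, the graph is not connected (2 components).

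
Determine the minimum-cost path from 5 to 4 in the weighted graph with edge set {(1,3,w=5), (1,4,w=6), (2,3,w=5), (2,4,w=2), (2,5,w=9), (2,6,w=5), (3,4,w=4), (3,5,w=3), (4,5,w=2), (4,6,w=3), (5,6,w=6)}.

Step 1: Build adjacency list with weights:
  1: 3(w=5), 4(w=6)
  2: 3(w=5), 4(w=2), 5(w=9), 6(w=5)
  3: 1(w=5), 2(w=5), 4(w=4), 5(w=3)
  4: 1(w=6), 2(w=2), 3(w=4), 5(w=2), 6(w=3)
  5: 2(w=9), 3(w=3), 4(w=2), 6(w=6)
  6: 2(w=5), 4(w=3), 5(w=6)

Step 2: Apply Dijkstra's algorithm from vertex 5:
  Visit vertex 5 (distance=0)
    Update dist[2] = 9
    Update dist[3] = 3
    Update dist[4] = 2
    Update dist[6] = 6
  Visit vertex 4 (distance=2)
    Update dist[1] = 8
    Update dist[2] = 4
    Update dist[6] = 5

Step 3: Shortest path: 5 -> 4
Total weight: 2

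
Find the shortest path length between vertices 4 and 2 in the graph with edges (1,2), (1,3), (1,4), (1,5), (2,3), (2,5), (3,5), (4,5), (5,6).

Step 1: Build adjacency list:
  1: 2, 3, 4, 5
  2: 1, 3, 5
  3: 1, 2, 5
  4: 1, 5
  5: 1, 2, 3, 4, 6
  6: 5

Step 2: BFS from vertex 4 to find shortest path to 2:
  vertex 1 reached at distance 1
  vertex 5 reached at distance 1
  vertex 2 reached at distance 2

Step 3: Shortest path: 4 -> 5 -> 2
Path length: 2 edges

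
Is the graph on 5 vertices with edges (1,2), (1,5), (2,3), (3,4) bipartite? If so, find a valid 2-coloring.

Step 1: Attempt 2-coloring using BFS:
  Start at vertex 1, assign color 0
  Color vertex 2 with color 1 (neighbor of 1)
  Color vertex 5 with color 1 (neighbor of 1)
  Color vertex 3 with color 0 (neighbor of 2)
  Color vertex 4 with color 1 (neighbor of 3)

Step 2: 2-coloring succeeded. No conflicts found.
  Set A (color 0): {1, 3}
  Set B (color 1): {2, 4, 5}

The graph is bipartite with partition {1, 3}, {2, 4, 5}.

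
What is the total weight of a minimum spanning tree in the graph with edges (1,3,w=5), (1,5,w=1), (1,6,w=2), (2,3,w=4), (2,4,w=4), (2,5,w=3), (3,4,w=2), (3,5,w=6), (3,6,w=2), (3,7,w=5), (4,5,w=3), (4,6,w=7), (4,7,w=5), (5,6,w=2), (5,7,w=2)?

Apply Kruskal's algorithm (sort edges by weight, add if no cycle):

Sorted edges by weight:
  (1,5) w=1
  (1,6) w=2
  (3,4) w=2
  (3,6) w=2
  (5,6) w=2
  (5,7) w=2
  (2,5) w=3
  (4,5) w=3
  (2,4) w=4
  (2,3) w=4
  (1,3) w=5
  (3,7) w=5
  (4,7) w=5
  (3,5) w=6
  (4,6) w=7

Add edge (1,5) w=1 -- no cycle. Running total: 1
Add edge (1,6) w=2 -- no cycle. Running total: 3
Add edge (3,4) w=2 -- no cycle. Running total: 5
Add edge (3,6) w=2 -- no cycle. Running total: 7
Skip edge (5,6) w=2 -- would create cycle
Add edge (5,7) w=2 -- no cycle. Running total: 9
Add edge (2,5) w=3 -- no cycle. Running total: 12

MST edges: (1,5,w=1), (1,6,w=2), (3,4,w=2), (3,6,w=2), (5,7,w=2), (2,5,w=3)
Total MST weight: 1 + 2 + 2 + 2 + 2 + 3 = 12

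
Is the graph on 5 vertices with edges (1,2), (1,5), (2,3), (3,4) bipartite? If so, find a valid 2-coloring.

Step 1: Attempt 2-coloring using BFS:
  Start at vertex 1, assign color 0
  Color vertex 2 with color 1 (neighbor of 1)
  Color vertex 5 with color 1 (neighbor of 1)
  Color vertex 3 with color 0 (neighbor of 2)
  Color vertex 4 with color 1 (neighbor of 3)

Step 2: 2-coloring succeeded. No conflicts found.
  Set A (color 0): {1, 3}
  Set B (color 1): {2, 4, 5}

The graph is bipartite with partition {1, 3}, {2, 4, 5}.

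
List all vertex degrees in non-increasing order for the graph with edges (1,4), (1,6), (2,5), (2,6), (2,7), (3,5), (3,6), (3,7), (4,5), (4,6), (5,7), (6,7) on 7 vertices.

Step 1: Count edges incident to each vertex:
  deg(1) = 2 (neighbors: 4, 6)
  deg(2) = 3 (neighbors: 5, 6, 7)
  deg(3) = 3 (neighbors: 5, 6, 7)
  deg(4) = 3 (neighbors: 1, 5, 6)
  deg(5) = 4 (neighbors: 2, 3, 4, 7)
  deg(6) = 5 (neighbors: 1, 2, 3, 4, 7)
  deg(7) = 4 (neighbors: 2, 3, 5, 6)

Step 2: Sort degrees in non-increasing order:
  Degrees: [2, 3, 3, 3, 4, 5, 4] -> sorted: [5, 4, 4, 3, 3, 3, 2]

Degree sequence: [5, 4, 4, 3, 3, 3, 2]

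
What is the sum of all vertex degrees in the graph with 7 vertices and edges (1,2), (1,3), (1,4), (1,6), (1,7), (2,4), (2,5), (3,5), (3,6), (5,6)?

Step 1: Count edges incident to each vertex:
  deg(1) = 5 (neighbors: 2, 3, 4, 6, 7)
  deg(2) = 3 (neighbors: 1, 4, 5)
  deg(3) = 3 (neighbors: 1, 5, 6)
  deg(4) = 2 (neighbors: 1, 2)
  deg(5) = 3 (neighbors: 2, 3, 6)
  deg(6) = 3 (neighbors: 1, 3, 5)
  deg(7) = 1 (neighbors: 1)

Step 2: Sum all degrees:
  5 + 3 + 3 + 2 + 3 + 3 + 1 = 20

Verification: sum of degrees = 2 * |E| = 2 * 10 = 20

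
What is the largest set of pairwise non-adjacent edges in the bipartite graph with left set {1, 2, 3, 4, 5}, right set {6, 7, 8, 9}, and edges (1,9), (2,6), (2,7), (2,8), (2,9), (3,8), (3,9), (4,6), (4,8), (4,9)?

Step 1: List the neighbors of each left vertex:
  1: 9
  2: 6, 7, 8, 9
  3: 8, 9
  4: 6, 8, 9
  5: (none)

Step 2: Greedily match left vertices, then look for augmenting paths:
  Match 1 -- 9
  Match 2 -- 7
  Match 3 -- 8
  Match 4 -- 6
  No augmenting path remains.

Step 3: Verify this is maximum:
  Matching size 4 = min(|L|, |R|) = min(5, 4), which is an upper bound, so this matching is maximum.

Maximum matching: {(1,9), (2,7), (3,8), (4,6)}
Size: 4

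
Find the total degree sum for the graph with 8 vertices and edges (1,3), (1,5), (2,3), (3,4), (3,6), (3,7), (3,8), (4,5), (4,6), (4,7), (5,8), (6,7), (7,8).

Step 1: Count edges incident to each vertex:
  deg(1) = 2 (neighbors: 3, 5)
  deg(2) = 1 (neighbors: 3)
  deg(3) = 6 (neighbors: 1, 2, 4, 6, 7, 8)
  deg(4) = 4 (neighbors: 3, 5, 6, 7)
  deg(5) = 3 (neighbors: 1, 4, 8)
  deg(6) = 3 (neighbors: 3, 4, 7)
  deg(7) = 4 (neighbors: 3, 4, 6, 8)
  deg(8) = 3 (neighbors: 3, 5, 7)

Step 2: Sum all degrees:
  2 + 1 + 6 + 4 + 3 + 3 + 4 + 3 = 26

Verification: sum of degrees = 2 * |E| = 2 * 13 = 26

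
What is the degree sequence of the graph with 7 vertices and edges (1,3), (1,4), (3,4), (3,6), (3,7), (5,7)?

Step 1: Count edges incident to each vertex:
  deg(1) = 2 (neighbors: 3, 4)
  deg(2) = 0 (neighbors: none)
  deg(3) = 4 (neighbors: 1, 4, 6, 7)
  deg(4) = 2 (neighbors: 1, 3)
  deg(5) = 1 (neighbors: 7)
  deg(6) = 1 (neighbors: 3)
  deg(7) = 2 (neighbors: 3, 5)

Step 2: Sort degrees in non-increasing order:
  Degrees: [2, 0, 4, 2, 1, 1, 2] -> sorted: [4, 2, 2, 2, 1, 1, 0]

Degree sequence: [4, 2, 2, 2, 1, 1, 0]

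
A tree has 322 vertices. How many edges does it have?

A tree on n vertices always has exactly n - 1 edges.
For n = 322: edges = 322 - 1 = 321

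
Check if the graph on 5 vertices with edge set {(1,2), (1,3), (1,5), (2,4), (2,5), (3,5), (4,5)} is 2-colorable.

Step 1: Attempt 2-coloring using BFS:
  Start at vertex 1, assign color 0
  Color vertex 2 with color 1 (neighbor of 1)
  Color vertex 3 with color 1 (neighbor of 1)
  Color vertex 5 with color 1 (neighbor of 1)
  Color vertex 4 with color 0 (neighbor of 2)

Step 2: Conflict found! Vertices 2 and 5 are adjacent but have the same color.
This means the graph contains an odd cycle.

The graph is NOT bipartite.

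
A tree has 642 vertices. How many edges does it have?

A tree on n vertices always has exactly n - 1 edges.
For n = 642: edges = 642 - 1 = 641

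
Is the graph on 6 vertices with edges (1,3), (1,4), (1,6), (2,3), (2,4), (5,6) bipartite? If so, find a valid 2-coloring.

Step 1: Attempt 2-coloring using BFS:
  Start at vertex 1, assign color 0
  Color vertex 3 with color 1 (neighbor of 1)
  Color vertex 4 with color 1 (neighbor of 1)
  Color vertex 6 with color 1 (neighbor of 1)
  Color vertex 2 with color 0 (neighbor of 3)
  Color vertex 5 with color 0 (neighbor of 6)

Step 2: 2-coloring succeeded. No conflicts found.
  Set A (color 0): {1, 2, 5}
  Set B (color 1): {3, 4, 6}

The graph is bipartite with partition {1, 2, 5}, {3, 4, 6}.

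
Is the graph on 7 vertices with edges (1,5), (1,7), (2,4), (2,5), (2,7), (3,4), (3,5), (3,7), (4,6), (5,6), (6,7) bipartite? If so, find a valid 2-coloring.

Step 1: Attempt 2-coloring using BFS:
  Start at vertex 1, assign color 0
  Color vertex 5 with color 1 (neighbor of 1)
  Color vertex 7 with color 1 (neighbor of 1)
  Color vertex 2 with color 0 (neighbor of 5)
  Color vertex 3 with color 0 (neighbor of 5)
  Color vertex 6 with color 0 (neighbor of 5)
  Color vertex 4 with color 1 (neighbor of 2)

Step 2: 2-coloring succeeded. No conflicts found.
  Set A (color 0): {1, 2, 3, 6}
  Set B (color 1): {4, 5, 7}

The graph is bipartite with partition {1, 2, 3, 6}, {4, 5, 7}.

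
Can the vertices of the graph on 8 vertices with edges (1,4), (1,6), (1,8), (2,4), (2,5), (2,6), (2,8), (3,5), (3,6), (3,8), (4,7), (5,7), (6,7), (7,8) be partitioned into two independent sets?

Step 1: Attempt 2-coloring using BFS:
  Start at vertex 1, assign color 0
  Color vertex 4 with color 1 (neighbor of 1)
  Color vertex 6 with color 1 (neighbor of 1)
  Color vertex 8 with color 1 (neighbor of 1)
  Color vertex 2 with color 0 (neighbor of 4)
  Color vertex 7 with color 0 (neighbor of 4)
  Color vertex 3 with color 0 (neighbor of 6)
  Color vertex 5 with color 1 (neighbor of 2)

Step 2: 2-coloring succeeded. No conflicts found.
  Set A (color 0): {1, 2, 3, 7}
  Set B (color 1): {4, 5, 6, 8}

The graph is bipartite with partition {1, 2, 3, 7}, {4, 5, 6, 8}.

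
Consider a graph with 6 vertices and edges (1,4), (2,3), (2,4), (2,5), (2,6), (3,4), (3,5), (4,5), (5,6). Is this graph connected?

Step 1: Build adjacency list from edges:
  1: 4
  2: 3, 4, 5, 6
  3: 2, 4, 5
  4: 1, 2, 3, 5
  5: 2, 3, 4, 6
  6: 2, 5

Step 2: Run BFS/DFS from vertex 1:
  Visited: {1, 4, 2, 3, 5, 6}
  Reached 6 of 6 vertices

Step 3: All 6 vertices reached from vertex 1, so the graph is connected.
Answer: Yes, the graph is connected.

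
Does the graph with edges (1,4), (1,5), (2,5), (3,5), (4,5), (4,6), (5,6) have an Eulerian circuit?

Step 1: Find the degree of each vertex:
  deg(1) = 2
  deg(2) = 1
  deg(3) = 1
  deg(4) = 3
  deg(5) = 5
  deg(6) = 2

Step 2: Count vertices with odd degree:
  Odd-degree vertices: 2, 3, 4, 5 (4 total)

Step 3: Apply Euler's theorem:
  - Eulerian circuit exists iff graph is connected and all vertices have even degree
  - Eulerian path exists iff graph is connected and has 0 or 2 odd-degree vertices

Graph has 4 odd-degree vertices (need 0 or 2).
Neither Eulerian path nor Eulerian circuit exists.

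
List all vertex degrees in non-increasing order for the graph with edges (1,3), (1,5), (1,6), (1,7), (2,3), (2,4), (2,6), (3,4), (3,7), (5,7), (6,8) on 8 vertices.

Step 1: Count edges incident to each vertex:
  deg(1) = 4 (neighbors: 3, 5, 6, 7)
  deg(2) = 3 (neighbors: 3, 4, 6)
  deg(3) = 4 (neighbors: 1, 2, 4, 7)
  deg(4) = 2 (neighbors: 2, 3)
  deg(5) = 2 (neighbors: 1, 7)
  deg(6) = 3 (neighbors: 1, 2, 8)
  deg(7) = 3 (neighbors: 1, 3, 5)
  deg(8) = 1 (neighbors: 6)

Step 2: Sort degrees in non-increasing order:
  Degrees: [4, 3, 4, 2, 2, 3, 3, 1] -> sorted: [4, 4, 3, 3, 3, 2, 2, 1]

Degree sequence: [4, 4, 3, 3, 3, 2, 2, 1]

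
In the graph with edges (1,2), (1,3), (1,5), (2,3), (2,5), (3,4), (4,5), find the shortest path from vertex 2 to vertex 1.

Step 1: Build adjacency list:
  1: 2, 3, 5
  2: 1, 3, 5
  3: 1, 2, 4
  4: 3, 5
  5: 1, 2, 4

Step 2: BFS from vertex 2 to find shortest path to 1:
  vertex 1 reached at distance 1

Step 3: Shortest path: 2 -> 1
Path length: 1 edge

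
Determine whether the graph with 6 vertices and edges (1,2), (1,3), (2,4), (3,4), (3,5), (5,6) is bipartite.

Step 1: Attempt 2-coloring using BFS:
  Start at vertex 1, assign color 0
  Color vertex 2 with color 1 (neighbor of 1)
  Color vertex 3 with color 1 (neighbor of 1)
  Color vertex 4 with color 0 (neighbor of 2)
  Color vertex 5 with color 0 (neighbor of 3)
  Color vertex 6 with color 1 (neighbor of 5)

Step 2: 2-coloring succeeded. No conflicts found.
  Set A (color 0): {1, 4, 5}
  Set B (color 1): {2, 3, 6}

The graph is bipartite with partition {1, 4, 5}, {2, 3, 6}.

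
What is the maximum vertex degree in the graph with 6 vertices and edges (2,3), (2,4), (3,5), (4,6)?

Step 1: Count edges incident to each vertex:
  deg(1) = 0 (neighbors: none)
  deg(2) = 2 (neighbors: 3, 4)
  deg(3) = 2 (neighbors: 2, 5)
  deg(4) = 2 (neighbors: 2, 6)
  deg(5) = 1 (neighbors: 3)
  deg(6) = 1 (neighbors: 4)

Step 2: Find maximum:
  max(0, 2, 2, 2, 1, 1) = 2 (vertex 2)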